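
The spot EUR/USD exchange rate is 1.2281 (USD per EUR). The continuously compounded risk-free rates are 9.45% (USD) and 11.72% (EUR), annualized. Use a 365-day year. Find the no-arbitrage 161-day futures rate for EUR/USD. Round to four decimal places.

1.2159

F = S·e^((r_USD − r_EUR)T) = 1.2281 · e^((0.0945 − 0.1172) × 161/365)
= 1.2281 · e^-0.010013 = 1.2281 × 0.990037
F = 1.2159 USD per EUR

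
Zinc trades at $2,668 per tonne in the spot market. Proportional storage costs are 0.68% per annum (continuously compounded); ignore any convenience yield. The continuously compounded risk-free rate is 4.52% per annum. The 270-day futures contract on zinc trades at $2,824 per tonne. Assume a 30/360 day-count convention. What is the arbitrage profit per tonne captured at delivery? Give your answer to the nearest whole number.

Fair futures: F* = S·e^(carry·T), with carry = (r + u) = 0.0452 + 0.0068 = 0.0520
F* = 2668 · e^(0.0520 × 270/360) = 2668 · e^0.039000 = 2668 × 1.039770 = $2774.1064
Market $2824 > fair $2774.1064: forward overpriced → cash-and-carry (buy spot, short the forward).
At maturity, profit = |F_mkt − F*| = |2824 − 2774.1064| = $50 per tonne

$50 per tonne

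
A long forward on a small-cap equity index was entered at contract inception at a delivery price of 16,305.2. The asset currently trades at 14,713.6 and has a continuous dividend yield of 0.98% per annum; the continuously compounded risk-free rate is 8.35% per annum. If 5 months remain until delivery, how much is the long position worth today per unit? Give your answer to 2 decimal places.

-1094.03

Current fair forward for the remaining 5 months: F = S·e^((r − q)·T), (r − q) = 0.0835 − 0.0098 = 0.0737
F = 14713.6 · e^(0.0737 × 5/12) = 14713.6 × 1.03118470 = 15172.4392
Value of long forward = (F − K)·e^(−rT) = (15172.4392 − 16305.2) · e^(−0.0835·5/12)
= -1132.7608 × 0.96580661 = -1094.03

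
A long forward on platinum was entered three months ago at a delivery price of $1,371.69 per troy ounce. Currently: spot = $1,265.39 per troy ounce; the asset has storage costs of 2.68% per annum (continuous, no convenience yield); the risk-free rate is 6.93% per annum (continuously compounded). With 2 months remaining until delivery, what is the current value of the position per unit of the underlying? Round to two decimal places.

Current fair forward for the remaining 2 months: F = S·e^((r + u)·T), (r + u) = 0.0693 + 0.0268 = 0.0961
F = 1265.39 · e^(0.0961 × 2/12) = 1265.39 × 1.01614562 = 1285.8205
Value of long forward = (F − K)·e^(−rT) = (1285.8205 − 1371.69) · e^(−0.0693·2/12)
= -85.8695 × 0.98851645 = -84.88

-$84.88 per troy ounce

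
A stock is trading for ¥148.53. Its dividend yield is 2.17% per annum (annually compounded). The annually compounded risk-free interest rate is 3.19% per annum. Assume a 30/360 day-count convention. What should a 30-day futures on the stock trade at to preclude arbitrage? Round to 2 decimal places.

¥148.65

F = S · (1+r)^T / (1+q)^T
= 148.53 × 1.002620 / 1.001791 = 148.53 × 1.000828
F = ¥148.65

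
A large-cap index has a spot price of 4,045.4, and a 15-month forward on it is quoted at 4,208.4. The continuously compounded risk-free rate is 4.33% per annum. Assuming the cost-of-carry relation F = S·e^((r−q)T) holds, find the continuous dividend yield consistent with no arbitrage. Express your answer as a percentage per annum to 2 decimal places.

From F = S·e^((r−q)T): (r − q) = ln(F/S)/T
ln(4208.4/4045.4) = ln(1.040293) = 0.039502
(r − q) = 0.039502 / (15/12) = 0.031602
q = r − ln(F/S)/T = 0.0433 − 0.031602 = 0.011698
q = 1.17%

1.17%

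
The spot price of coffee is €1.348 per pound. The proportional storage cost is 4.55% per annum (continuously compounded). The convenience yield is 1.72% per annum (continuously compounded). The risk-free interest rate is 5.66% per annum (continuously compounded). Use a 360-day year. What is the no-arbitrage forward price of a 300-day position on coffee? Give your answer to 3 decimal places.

Net carry = r + u − y = 0.0566 + 0.0455 − 0.0172 = 0.0849
F = S·e^((r+u−y)T) = 1.348 · e^(0.0849 × 300/360) = 1.348 · e^0.070750
= 1.348 × 1.073313 = €1.447 per pound

€1.447 per pound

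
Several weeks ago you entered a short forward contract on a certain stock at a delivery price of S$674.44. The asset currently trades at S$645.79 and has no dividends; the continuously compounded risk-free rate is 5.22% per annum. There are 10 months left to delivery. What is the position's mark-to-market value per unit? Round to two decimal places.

Current fair forward for the remaining 10 months: F = S·e^(r·T), r = 0.0522
F = 645.79 · e^(0.0522 × 10/12) = 645.79 × 1.044460 = 674.5018
Value of long forward = (F − K)·e^(−rT) = (674.5018 − 674.44) · e^(−0.0522·10/12)
= 0.0618 × 0.957433 = 0.06
Short position value = −(long value) = -S$0.06

-S$0.06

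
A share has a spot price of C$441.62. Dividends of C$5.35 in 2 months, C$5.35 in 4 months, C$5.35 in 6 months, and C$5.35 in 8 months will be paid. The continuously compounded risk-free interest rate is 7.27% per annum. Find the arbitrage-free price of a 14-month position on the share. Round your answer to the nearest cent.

C$458.11

PV(dividends) I = 5.35·e^(−0.0727·2/12) + 5.35·e^(−0.0727·4/12) + 5.35·e^(−0.0727·6/12) + 5.35·e^(−0.0727·8/12)
I = 5.2856 + 5.2219 + 5.1590 + 5.0969 = 20.7634
F = (S − I)·e^(rT) = (441.62 − 20.7634) · e^(0.0727·14/12)
= 420.8566 · e^0.084817 = 420.8566 × 1.088518 = C$458.11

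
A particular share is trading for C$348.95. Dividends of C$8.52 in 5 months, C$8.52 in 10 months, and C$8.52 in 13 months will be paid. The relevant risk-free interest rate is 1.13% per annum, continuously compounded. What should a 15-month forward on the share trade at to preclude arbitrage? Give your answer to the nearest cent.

C$328.22

PV(dividends) I = 8.52·e^(−0.0113·5/12) + 8.52·e^(−0.0113·10/12) + 8.52·e^(−0.0113·13/12)
I = 8.4800 + 8.4401 + 8.4163 = 25.3364
F = (S − I)·e^(rT) = (348.95 − 25.3364) · e^(0.0113·15/12)
= 323.6136 · e^0.014125 = 323.6136 × 1.014225 = C$328.22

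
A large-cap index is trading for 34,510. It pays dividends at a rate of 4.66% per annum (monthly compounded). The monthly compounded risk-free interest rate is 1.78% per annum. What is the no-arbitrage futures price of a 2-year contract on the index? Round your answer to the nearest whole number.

32,583

F = S · (1+r/12)^(12T) / (1+q/12)^(12T)
= 34510 × 1.036214 / 1.097483 = 34510 × 0.944173
F = 32,583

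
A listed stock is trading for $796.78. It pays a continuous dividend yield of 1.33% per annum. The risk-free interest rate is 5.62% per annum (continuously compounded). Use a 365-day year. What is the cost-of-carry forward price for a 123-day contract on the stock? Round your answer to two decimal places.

F = S·e^((r − q)T) = 796.78 · e^((0.0562 − 0.0133) × 123/365)
= 796.78 · e^0.014457 = 796.78 × 1.014562
F = $808.38

$808.38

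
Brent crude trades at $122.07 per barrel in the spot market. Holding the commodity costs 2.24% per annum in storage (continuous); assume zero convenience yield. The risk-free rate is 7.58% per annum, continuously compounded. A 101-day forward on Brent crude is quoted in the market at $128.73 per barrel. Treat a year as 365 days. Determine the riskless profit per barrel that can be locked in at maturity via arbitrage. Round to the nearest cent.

Fair forward: F* = S·e^(carry·T), with carry = (r + u) = 0.0758 + 0.0224 = 0.0982
F* = 122.07 · e^(0.0982 × 101/365) = 122.07 · e^0.027173 = 122.07 × 1.027546 = $125.4325
Market $128.73 > fair $125.4325: forward overpriced → cash-and-carry (buy spot, short the forward).
At maturity, profit = |F_mkt − F*| = |128.73 − 125.4325| = $3.30 per barrel

$3.30 per barrel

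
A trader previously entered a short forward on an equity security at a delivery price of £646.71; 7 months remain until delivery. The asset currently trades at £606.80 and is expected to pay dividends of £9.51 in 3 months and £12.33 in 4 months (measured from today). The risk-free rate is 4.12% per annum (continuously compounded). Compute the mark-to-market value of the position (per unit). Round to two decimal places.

£46.13

PV(remaining dividends) I = 9.51·e^(−0.0412·3/12) + 12.33·e^(−0.0412·4/12) = 21.5744
Current forward F = (S − I)·e^(rT) = (606.80 − 21.5744)·e^(0.0412·7/12) = 585.2256 × 1.024324 = 599.4606
Value (long) = (F − K)·e^(−rT) = (599.4606 − 646.71) × 0.976253 = -46.1274
Short position value = −(long value) = £46.13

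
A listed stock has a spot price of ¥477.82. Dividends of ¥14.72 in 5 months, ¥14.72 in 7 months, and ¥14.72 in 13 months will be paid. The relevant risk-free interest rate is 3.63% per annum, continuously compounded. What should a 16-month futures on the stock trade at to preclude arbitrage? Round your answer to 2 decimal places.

¥456.32

PV(dividends) I = 14.72·e^(−0.0363·5/12) + 14.72·e^(−0.0363·7/12) + 14.72·e^(−0.0363·13/12)
I = 14.4990 + 14.4116 + 14.1524 = 43.0630
F = (S − I)·e^(rT) = (477.82 − 43.0630) · e^(0.0363·16/12)
= 434.7570 · e^0.048400 = 434.7570 × 1.049590 = ¥456.32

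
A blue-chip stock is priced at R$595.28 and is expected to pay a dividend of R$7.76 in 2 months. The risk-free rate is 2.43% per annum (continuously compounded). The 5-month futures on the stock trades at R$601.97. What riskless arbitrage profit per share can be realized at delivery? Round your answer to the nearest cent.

PV(dividends) I = 7.76·e^(−0.0243·2/12) = 7.7286
Fair futures F* = (S − I)·e^(rT) = (595.28 − 7.7286)·e^0.010125 = 587.5514 × 1.010176 = 593.5303
Market R$601.97 > fair 593.5303: forward overpriced → cash-and-carry (borrow at r, buy the stock and collect the dividends, short the forward).
Profit at T = |F_mkt − F*| = |601.97 − 593.5303| = R$8.44 per share

R$8.44 per share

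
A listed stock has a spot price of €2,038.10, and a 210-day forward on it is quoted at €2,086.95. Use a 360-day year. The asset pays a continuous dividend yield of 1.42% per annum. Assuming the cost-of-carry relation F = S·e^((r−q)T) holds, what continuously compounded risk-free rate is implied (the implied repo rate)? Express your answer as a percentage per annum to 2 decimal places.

5.48%

From F = S·e^((r−q)T): (r − q) = ln(F/S)/T
ln(2086.95/2038.10) = ln(1.023968) = 0.023685
(r − q) = 0.023685 / (210/360) = 0.040603
r = ln(F/S)/T + q = 0.040603 + 0.0142 = 0.054803
r = 5.48%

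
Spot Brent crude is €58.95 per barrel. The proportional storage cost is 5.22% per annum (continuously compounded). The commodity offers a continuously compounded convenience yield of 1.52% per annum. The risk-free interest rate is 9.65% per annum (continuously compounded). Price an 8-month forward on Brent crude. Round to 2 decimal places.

€64.44 per barrel

Net carry = r + u − y = 0.0965 + 0.0522 − 0.0152 = 0.1335
F = S·e^((r+u−y)T) = 58.95 · e^(0.1335 × 8/12) = 58.95 · e^0.089000
= 58.95 × 1.093081 = €64.44 per barrel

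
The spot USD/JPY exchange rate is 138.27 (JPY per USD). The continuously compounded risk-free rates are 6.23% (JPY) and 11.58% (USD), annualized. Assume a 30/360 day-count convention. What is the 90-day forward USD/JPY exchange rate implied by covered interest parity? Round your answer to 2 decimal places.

F = S·e^((r_JPY − r_USD)T) = 138.27 · e^((0.0623 − 0.1158) × 90/360)
= 138.27 · e^-0.013375 = 138.27 × 0.986714
F = 136.43 JPY per USD

136.43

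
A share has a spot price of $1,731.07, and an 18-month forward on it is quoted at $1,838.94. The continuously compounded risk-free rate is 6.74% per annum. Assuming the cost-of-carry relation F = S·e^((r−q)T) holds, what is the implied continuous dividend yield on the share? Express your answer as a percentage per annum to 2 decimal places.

From F = S·e^((r−q)T): (r − q) = ln(F/S)/T
ln(1838.94/1731.07) = ln(1.062314) = 0.060450
(r − q) = 0.060450 / (18/12) = 0.040300
q = r − ln(F/S)/T = 0.0674 − 0.040300 = 0.027100
q = 2.71%

2.71%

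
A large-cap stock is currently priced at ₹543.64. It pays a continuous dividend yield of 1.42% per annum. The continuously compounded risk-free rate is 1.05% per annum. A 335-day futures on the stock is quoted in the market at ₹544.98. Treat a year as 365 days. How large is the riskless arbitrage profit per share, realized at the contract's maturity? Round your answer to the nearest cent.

Fair futures: F* = S·e^(carry·T), with carry = (r − q) = 0.0105 − 0.0142 = -0.0037
F* = 543.64 · e^(-0.0037 × 335/365) = 543.64 · e^-0.003396 = 543.64 × 0.996610 = ₹541.7971
Market ₹544.98 > fair ₹541.7971: forward overpriced → cash-and-carry (buy spot, short the forward).
At maturity, profit = |F_mkt − F*| = |544.98 − 541.7971| = ₹3.18 per share

₹3.18 per share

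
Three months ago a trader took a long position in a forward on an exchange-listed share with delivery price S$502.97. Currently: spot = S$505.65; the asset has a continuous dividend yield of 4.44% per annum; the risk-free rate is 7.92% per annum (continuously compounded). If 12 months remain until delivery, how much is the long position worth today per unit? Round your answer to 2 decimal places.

S$19.02

Current fair forward for the remaining 12 months: F = S·e^((r − q)·T), (r − q) = 0.0792 − 0.0444 = 0.0348
F = 505.65 · e^(0.0348 × 12/12) = 505.65 × 1.035413 = 523.5566
Value of long forward = (F − K)·e^(−rT) = (523.5566 − 502.97) · e^(−0.0792·12/12)
= 20.5866 × 0.923855 = 19.02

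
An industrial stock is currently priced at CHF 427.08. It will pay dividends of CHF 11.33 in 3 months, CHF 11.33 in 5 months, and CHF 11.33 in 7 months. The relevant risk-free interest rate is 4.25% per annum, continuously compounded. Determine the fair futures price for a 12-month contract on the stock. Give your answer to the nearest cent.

CHF 410.78

PV(dividends) I = 11.33·e^(−0.0425·3/12) + 11.33·e^(−0.0425·5/12) + 11.33·e^(−0.0425·7/12)
I = 11.2103 + 11.1311 + 11.0526 = 33.3940
F = (S − I)·e^(rT) = (427.08 − 33.3940) · e^(0.0425·12/12)
= 393.6860 · e^0.042500 = 393.6860 × 1.043416 = CHF 410.78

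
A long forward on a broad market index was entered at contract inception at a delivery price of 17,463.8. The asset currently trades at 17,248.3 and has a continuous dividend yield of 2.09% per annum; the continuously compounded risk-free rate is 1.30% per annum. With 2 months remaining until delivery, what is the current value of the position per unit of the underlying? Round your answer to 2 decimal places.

-237.68

Current fair forward for the remaining 2 months: F = S·e^((r − q)·T), (r − q) = 0.0130 − 0.0209 = -0.0079
F = 17248.3 · e^(-0.0079 × 2/12) = 17248.3 × 0.99868420 = 17225.6047
Value of long forward = (F − K)·e^(−rT) = (17225.6047 − 17463.8) · e^(−0.0130·2/12)
= -238.1953 × 0.99783568 = -237.68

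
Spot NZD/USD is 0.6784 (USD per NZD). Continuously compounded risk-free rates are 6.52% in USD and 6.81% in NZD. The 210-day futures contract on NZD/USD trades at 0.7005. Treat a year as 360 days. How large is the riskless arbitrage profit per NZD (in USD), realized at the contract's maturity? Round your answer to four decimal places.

Fair futures: F* = S·e^(carry·T), with carry = (r_USD − r_NZD) = 0.0652 − 0.0681 = -0.0029
F* = 0.6784 · e^(-0.0029 × 210/360) = 0.6784 · e^-0.001692 = 0.6784 × 0.998309 = 0.6773
Market 0.7005 > fair 0.6773: forward overpriced → cash-and-carry (buy spot, short the forward).
At maturity, profit = |F_mkt − F*| = |0.7005 − 0.6773| = 0.0232 per NZD (in USD)

0.0232 per NZD (in USD)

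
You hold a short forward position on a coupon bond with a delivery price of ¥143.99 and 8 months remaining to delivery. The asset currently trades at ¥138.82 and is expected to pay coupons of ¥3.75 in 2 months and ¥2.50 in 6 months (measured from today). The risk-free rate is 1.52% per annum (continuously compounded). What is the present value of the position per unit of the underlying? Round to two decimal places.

¥9.94

PV(remaining coupons) I = 3.75·e^(−0.0152·2/12) + 2.50·e^(−0.0152·6/12) = 6.2216
Current forward F = (S − I)·e^(rT) = (138.82 − 6.2216)·e^(0.0152·8/12) = 132.5984 × 1.010185 = 133.9489
Value (long) = (F − K)·e^(−rT) = (133.9489 − 143.99) × 0.989918 = -9.9399
Short position value = −(long value) = ¥9.94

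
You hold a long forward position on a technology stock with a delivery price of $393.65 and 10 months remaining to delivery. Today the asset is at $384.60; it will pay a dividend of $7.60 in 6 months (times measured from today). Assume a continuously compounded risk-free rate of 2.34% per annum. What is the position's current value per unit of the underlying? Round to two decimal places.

-$8.96

PV(remaining dividends) I = 7.60·e^(−0.0234·6/12) = 7.5116
Current forward F = (S − I)·e^(rT) = (384.60 − 7.5116)·e^(0.0234·10/12) = 377.0884 × 1.019691 = 384.5136
Value (long) = (F − K)·e^(−rT) = (384.5136 − 393.65) × 0.980689 = -8.9600
Value = -$8.96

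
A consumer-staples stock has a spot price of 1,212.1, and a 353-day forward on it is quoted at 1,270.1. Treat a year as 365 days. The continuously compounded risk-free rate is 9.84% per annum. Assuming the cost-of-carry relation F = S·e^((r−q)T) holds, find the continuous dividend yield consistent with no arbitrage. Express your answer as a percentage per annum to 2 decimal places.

From F = S·e^((r−q)T): (r − q) = ln(F/S)/T
ln(1270.1/1212.1) = ln(1.047851) = 0.046741
(r − q) = 0.046741 / (353/365) = 0.048330
q = r − ln(F/S)/T = 0.0984 − 0.048330 = 0.050070
q = 5.01%

5.01%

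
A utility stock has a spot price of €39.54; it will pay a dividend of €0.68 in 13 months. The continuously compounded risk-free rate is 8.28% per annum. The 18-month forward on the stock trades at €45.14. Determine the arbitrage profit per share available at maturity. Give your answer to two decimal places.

PV(dividends) I = 0.68·e^(−0.0828·13/12) = 0.6217
Fair forward F* = (S − I)·e^(rT) = (39.54 − 0.6217)·e^0.124200 = 38.9183 × 1.132242 = 44.0649
Market €45.14 > fair 44.0649: forward overpriced → cash-and-carry (borrow at r, buy the stock and collect the dividends, short the forward).
Profit at T = |F_mkt − F*| = |45.14 − 44.0649| = €1.08 per share

€1.08 per share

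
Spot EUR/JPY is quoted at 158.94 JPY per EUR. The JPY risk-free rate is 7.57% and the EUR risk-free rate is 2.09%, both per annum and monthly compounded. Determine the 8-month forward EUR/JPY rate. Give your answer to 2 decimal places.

By covered interest parity, F = S · (1+r_JPY/12)^(12T) / (1+r_EUR/12)^(12T)
= 158.94 × 1.051595 / 1.014019 = 158.94 × 1.037057
F = 164.83 JPY per EUR

164.83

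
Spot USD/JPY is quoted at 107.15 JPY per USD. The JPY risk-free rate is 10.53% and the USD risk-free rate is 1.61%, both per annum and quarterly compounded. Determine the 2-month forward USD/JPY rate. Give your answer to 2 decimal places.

By covered interest parity, F = S · (1+r_JPY/4)^(4T) / (1+r_USD/4)^(4T)
= 107.15 × 1.017474 / 1.002682 = 107.15 × 1.014752
F = 108.73 JPY per USD

108.73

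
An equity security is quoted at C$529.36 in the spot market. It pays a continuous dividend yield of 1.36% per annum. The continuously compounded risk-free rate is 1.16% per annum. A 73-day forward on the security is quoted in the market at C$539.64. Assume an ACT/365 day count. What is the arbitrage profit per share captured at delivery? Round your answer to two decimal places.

C$10.49 per share

Fair forward: F* = S·e^(carry·T), with carry = (r − q) = 0.0116 − 0.0136 = -0.0020
F* = 529.36 · e^(-0.0020 × 73/365) = 529.36 · e^-0.000400 = 529.36 × 0.999600 = C$529.1483
Market C$539.64 > fair C$529.1483: forward overpriced → cash-and-carry (buy spot, short the forward).
At maturity, profit = |F_mkt − F*| = |539.64 − 529.1483| = C$10.49 per share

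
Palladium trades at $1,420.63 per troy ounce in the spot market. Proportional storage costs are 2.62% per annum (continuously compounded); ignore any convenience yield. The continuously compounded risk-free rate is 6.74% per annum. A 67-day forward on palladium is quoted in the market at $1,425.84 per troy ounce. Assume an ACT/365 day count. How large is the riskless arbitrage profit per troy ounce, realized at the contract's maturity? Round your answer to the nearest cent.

Fair forward: F* = S·e^(carry·T), with carry = (r + u) = 0.0674 + 0.0262 = 0.0936
F* = 1420.63 · e^(0.0936 × 67/365) = 1420.63 · e^0.01718137 = 1420.63 × 1.01732982 = $1445.2493
Market $1425.84 < fair $1445.2493: forward underpriced → reverse cash-and-carry (short spot, go long the forward).
At maturity, profit = |F_mkt − F*| = |1425.84 − 1445.2493| = $19.41 per troy ounce

$19.41 per troy ounce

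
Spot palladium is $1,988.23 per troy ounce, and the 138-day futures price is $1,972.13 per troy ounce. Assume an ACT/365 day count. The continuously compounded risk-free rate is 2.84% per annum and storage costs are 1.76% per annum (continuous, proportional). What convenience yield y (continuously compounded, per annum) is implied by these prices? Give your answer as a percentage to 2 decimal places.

F = S·e^((r+u−y)T) ⇒ (r+u−y) = ln(F/S)/T
ln(1972.13/1988.23) = -0.008131; /T ⇒ -0.021506
y = r + u − ln(F/S)/T = 0.0284 + 0.0176 + 0.021506 = 0.067506
y = 6.75%

6.75%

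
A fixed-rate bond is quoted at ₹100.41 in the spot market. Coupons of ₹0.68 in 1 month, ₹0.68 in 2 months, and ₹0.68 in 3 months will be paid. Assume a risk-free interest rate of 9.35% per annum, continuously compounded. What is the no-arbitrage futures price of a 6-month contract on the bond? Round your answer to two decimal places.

PV(coupons) I = 0.68·e^(−0.0935·1/12) + 0.68·e^(−0.0935·2/12) + 0.68·e^(−0.0935·3/12)
I = 0.6747 + 0.6695 + 0.6643 = 2.0085
F = (S − I)·e^(rT) = (100.41 − 2.0085) · e^(0.0935·6/12)
= 98.4015 · e^0.046750 = 98.4015 × 1.047860 = ₹103.11

₹103.11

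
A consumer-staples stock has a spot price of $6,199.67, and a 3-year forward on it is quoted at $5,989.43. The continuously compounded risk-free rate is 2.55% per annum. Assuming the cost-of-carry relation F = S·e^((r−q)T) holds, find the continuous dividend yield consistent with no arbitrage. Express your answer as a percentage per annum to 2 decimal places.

From F = S·e^((r−q)T): (r − q) = ln(F/S)/T
ln(5989.43/6199.67) = ln(0.966089) = -0.034499
(r − q) = -0.034499 / (3) = -0.011500
q = r − ln(F/S)/T = 0.0255 + 0.011500 = 0.037000
q = 3.70%

3.70%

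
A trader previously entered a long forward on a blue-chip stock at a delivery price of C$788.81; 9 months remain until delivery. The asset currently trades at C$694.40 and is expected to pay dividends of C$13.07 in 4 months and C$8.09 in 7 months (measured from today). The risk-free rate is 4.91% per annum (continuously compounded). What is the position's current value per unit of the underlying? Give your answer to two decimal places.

PV(remaining dividends) I = 13.07·e^(−0.0491·4/12) + 8.09·e^(−0.0491·7/12) = 20.7194
Current forward F = (S − I)·e^(rT) = (694.40 − 20.7194)·e^(0.0491·9/12) = 673.6806 × 1.037511 = 698.9510
Value (long) = (F − K)·e^(−rT) = (698.9510 − 788.81) × 0.963845 = -86.6101
Value = -C$86.61

-C$86.61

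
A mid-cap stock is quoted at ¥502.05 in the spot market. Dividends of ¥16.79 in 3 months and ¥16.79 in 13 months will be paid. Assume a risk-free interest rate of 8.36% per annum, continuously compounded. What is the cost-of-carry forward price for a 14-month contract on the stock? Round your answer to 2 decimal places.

PV(dividends) I = 16.79·e^(−0.0836·3/12) + 16.79·e^(−0.0836·13/12)
I = 16.4427 + 15.3362 = 31.7789
F = (S − I)·e^(rT) = (502.05 − 31.7789) · e^(0.0836·14/12)
= 470.2711 · e^0.097533 = 470.2711 × 1.102448 = ¥518.45

¥518.45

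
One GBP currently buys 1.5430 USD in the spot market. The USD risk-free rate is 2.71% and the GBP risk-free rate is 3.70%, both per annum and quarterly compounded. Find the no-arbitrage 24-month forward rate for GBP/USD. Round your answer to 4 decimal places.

By covered interest parity, F = S · (1+r_USD/4)^(4T) / (1+r_GBP/4)^(4T)
= 1.5430 × 1.055503 / 1.076441 = 1.5430 × 0.980549
F = 1.5130 USD per GBP

1.5130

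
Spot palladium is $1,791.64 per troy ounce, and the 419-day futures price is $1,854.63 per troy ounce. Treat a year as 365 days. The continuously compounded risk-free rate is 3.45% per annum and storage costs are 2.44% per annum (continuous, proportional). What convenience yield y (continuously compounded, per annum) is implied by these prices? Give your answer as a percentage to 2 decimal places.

F = S·e^((r+u−y)T) ⇒ (r+u−y) = ln(F/S)/T
ln(1854.63/1791.64) = 0.034554; /T ⇒ 0.030101
y = r + u − ln(F/S)/T = 0.0345 + 0.0244 − 0.030101 = 0.028799
y = 2.88%

2.88%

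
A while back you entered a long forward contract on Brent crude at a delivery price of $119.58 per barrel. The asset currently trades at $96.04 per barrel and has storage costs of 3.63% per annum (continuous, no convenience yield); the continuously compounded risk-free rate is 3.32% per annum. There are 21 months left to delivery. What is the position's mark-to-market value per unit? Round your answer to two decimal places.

Current fair forward for the remaining 21 months: F = S·e^((r + u)·T), (r + u) = 0.0332 + 0.0363 = 0.0695
F = 96.04 · e^(0.0695 × 21/12) = 96.04 × 1.129331 = 108.4609
Value of long forward = (F − K)·e^(−rT) = (108.4609 − 119.58) · e^(−0.0332·21/12)
= -11.1191 × 0.943556 = -10.49

-$10.49 per barrel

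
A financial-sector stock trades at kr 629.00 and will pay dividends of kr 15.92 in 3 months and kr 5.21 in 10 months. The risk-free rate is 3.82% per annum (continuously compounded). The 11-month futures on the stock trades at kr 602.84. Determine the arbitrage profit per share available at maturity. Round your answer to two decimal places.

kr 27.02 per share

PV(dividends) I = 15.92·e^(−0.0382·3/12) + 5.21·e^(−0.0382·10/12) = 20.8154
Fair futures F* = (S − I)·e^(rT) = (629.00 − 20.8154)·e^0.035017 = 608.1846 × 1.035637 = 629.8585
Market kr 602.84 < fair 629.8585: forward underpriced → reverse cash-and-carry (short the stock, invest proceeds at r, pay the dividends, go long the forward).
Profit at T = |F_mkt − F*| = |602.84 − 629.8585| = kr 27.02 per share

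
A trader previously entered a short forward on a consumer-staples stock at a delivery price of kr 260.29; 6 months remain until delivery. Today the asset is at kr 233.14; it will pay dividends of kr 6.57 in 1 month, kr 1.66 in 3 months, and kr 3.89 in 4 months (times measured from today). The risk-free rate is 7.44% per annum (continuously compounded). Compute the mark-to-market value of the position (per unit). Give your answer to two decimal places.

PV(remaining dividends) I = 6.57·e^(−0.0744·1/12) + 1.66·e^(−0.0744·3/12) + 3.89·e^(−0.0744·4/12) = 11.9535
Current forward F = (S − I)·e^(rT) = (233.14 − 11.9535)·e^(0.0744·6/12) = 221.1865 × 1.037901 = 229.5697
Value (long) = (F − K)·e^(−rT) = (229.5697 − 260.29) × 0.963483 = -29.5985
Short position value = −(long value) = kr 29.60

kr 29.60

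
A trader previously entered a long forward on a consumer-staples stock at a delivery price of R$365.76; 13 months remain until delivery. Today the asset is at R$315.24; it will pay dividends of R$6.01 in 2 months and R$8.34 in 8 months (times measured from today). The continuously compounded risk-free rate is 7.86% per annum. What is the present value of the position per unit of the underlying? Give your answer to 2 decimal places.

PV(remaining dividends) I = 6.01·e^(−0.0786·2/12) + 8.34·e^(−0.0786·8/12) = 13.8460
Current forward F = (S − I)·e^(rT) = (315.24 − 13.8460)·e^(0.0786·13/12) = 301.3940 × 1.088880 = 328.1819
Value (long) = (F − K)·e^(−rT) = (328.1819 − 365.76) × 0.918375 = -34.5108
Value = -R$34.51

-R$34.51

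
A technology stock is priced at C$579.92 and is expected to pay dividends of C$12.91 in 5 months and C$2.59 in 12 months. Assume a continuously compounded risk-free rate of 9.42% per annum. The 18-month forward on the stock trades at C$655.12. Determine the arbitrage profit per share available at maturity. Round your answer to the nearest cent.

C$4.20 per share

PV(dividends) I = 12.91·e^(−0.0942·5/12) + 2.59·e^(−0.0942·12/12) = 14.7703
Fair forward F* = (S − I)·e^(rT) = (579.92 − 14.7703)·e^0.141300 = 565.1497 × 1.151770 = 650.9225
Market C$655.12 > fair 650.9225: forward overpriced → cash-and-carry (borrow at r, buy the stock and collect the dividends, short the forward).
Profit at T = |F_mkt − F*| = |655.12 − 650.9225| = C$4.20 per share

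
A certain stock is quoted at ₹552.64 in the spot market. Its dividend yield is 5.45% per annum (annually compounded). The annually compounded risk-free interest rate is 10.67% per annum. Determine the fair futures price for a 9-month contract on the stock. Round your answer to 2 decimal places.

F = S · (1+r)^T / (1+q)^T
= 552.64 × 1.079002 / 1.040603 = 552.64 × 1.036901
F = ₹573.03

₹573.03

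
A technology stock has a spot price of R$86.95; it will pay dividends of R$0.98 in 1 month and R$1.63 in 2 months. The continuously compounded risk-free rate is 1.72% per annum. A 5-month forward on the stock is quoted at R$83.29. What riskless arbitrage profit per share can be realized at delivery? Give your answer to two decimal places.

PV(dividends) I = 0.98·e^(−0.0172·1/12) + 1.63·e^(−0.0172·2/12) = 2.6039
Fair forward F* = (S − I)·e^(rT) = (86.95 − 2.6039)·e^0.007167 = 84.3461 × 1.007193 = 84.9528
Market R$83.29 < fair 84.9528: forward underpriced → reverse cash-and-carry (short the stock, invest proceeds at r, pay the dividends, go long the forward).
Profit at T = |F_mkt − F*| = |83.29 − 84.9528| = R$1.66 per share

R$1.66 per share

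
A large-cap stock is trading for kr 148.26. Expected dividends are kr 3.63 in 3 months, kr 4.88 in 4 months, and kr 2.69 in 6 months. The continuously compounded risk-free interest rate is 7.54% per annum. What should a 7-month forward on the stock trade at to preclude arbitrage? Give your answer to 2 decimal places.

PV(dividends) I = 3.63·e^(−0.0754·3/12) + 4.88·e^(−0.0754·4/12) + 2.69·e^(−0.0754·6/12)
I = 3.5622 + 4.7589 + 2.5905 = 10.9116
F = (S − I)·e^(rT) = (148.26 − 10.9116) · e^(0.0754·7/12)
= 137.3484 · e^0.043983 = 137.3484 × 1.044965 = kr 143.52

kr 143.52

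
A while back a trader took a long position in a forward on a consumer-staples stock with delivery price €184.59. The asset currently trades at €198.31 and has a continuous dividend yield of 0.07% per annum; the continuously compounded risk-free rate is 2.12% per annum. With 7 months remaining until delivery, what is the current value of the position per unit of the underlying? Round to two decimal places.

€15.91

Current fair forward for the remaining 7 months: F = S·e^((r − q)·T), (r − q) = 0.0212 − 0.0007 = 0.0205
F = 198.31 · e^(0.0205 × 7/12) = 198.31 × 1.012030 = 200.6957
Value of long forward = (F − K)·e^(−rT) = (200.6957 − 184.59) · e^(−0.0212·7/12)
= 16.1057 × 0.987709 = 15.91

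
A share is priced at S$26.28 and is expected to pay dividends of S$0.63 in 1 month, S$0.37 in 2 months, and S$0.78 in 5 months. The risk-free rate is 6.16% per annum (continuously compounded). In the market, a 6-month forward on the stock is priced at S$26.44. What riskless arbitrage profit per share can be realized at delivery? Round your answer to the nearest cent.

S$1.15 per share

PV(dividends) I = 0.63·e^(−0.0616·1/12) + 0.37·e^(−0.0616·2/12) + 0.78·e^(−0.0616·5/12) = 1.7532
Fair forward F* = (S − I)·e^(rT) = (26.28 − 1.7532)·e^0.030800 = 24.5268 × 1.031279 = 25.2940
Market S$26.44 > fair 25.2940: forward overpriced → cash-and-carry (borrow at r, buy the stock and collect the dividends, short the forward).
Profit at T = |F_mkt − F*| = |26.44 − 25.2940| = S$1.15 per share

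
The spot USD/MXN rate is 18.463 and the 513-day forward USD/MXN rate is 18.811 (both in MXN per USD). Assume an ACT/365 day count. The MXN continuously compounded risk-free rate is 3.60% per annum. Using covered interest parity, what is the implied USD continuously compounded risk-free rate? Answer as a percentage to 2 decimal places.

F = S·e^((r_MXN − r_USD)T) ⇒ r_USD = r_MXN − ln(F/S)/T
ln(18.811/18.463) = 0.018673; /(513/365) = 0.013286
r_USD = 0.0360 − 0.013286 = 0.022714
r_USD = 2.27%

2.27%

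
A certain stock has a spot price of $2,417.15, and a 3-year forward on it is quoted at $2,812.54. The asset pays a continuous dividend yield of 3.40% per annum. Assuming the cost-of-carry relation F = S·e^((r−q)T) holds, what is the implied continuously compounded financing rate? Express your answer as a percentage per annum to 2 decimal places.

8.45%

From F = S·e^((r−q)T): (r − q) = ln(F/S)/T
ln(2812.54/2417.15) = ln(1.163577) = 0.151499
(r − q) = 0.151499 / (3) = 0.050500
r = ln(F/S)/T + q = 0.050500 + 0.0340 = 0.084500
r = 8.45%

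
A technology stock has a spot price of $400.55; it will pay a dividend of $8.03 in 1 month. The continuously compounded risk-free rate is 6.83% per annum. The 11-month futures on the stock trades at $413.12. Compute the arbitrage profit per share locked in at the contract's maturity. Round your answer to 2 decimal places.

PV(dividends) I = 8.03·e^(−0.0683·1/12) = 7.9844
Fair futures F* = (S − I)·e^(rT) = (400.55 − 7.9844)·e^0.062608 = 392.5656 × 1.064609 = 417.9289
Market $413.12 < fair 417.9289: forward underpriced → reverse cash-and-carry (short the stock, invest proceeds at r, pay the dividends, go long the forward).
Profit at T = |F_mkt − F*| = |413.12 − 417.9289| = $4.81 per share

$4.81 per share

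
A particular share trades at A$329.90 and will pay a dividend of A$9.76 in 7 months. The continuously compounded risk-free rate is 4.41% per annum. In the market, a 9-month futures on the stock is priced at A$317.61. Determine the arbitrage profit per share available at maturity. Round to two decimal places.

PV(dividends) I = 9.76·e^(−0.0441·7/12) = 9.5121
Fair futures F* = (S − I)·e^(rT) = (329.90 − 9.5121)·e^0.033075 = 320.3879 × 1.033628 = 331.1619
Market A$317.61 < fair 331.1619: forward underpriced → reverse cash-and-carry (short the stock, invest proceeds at r, pay the dividends, go long the forward).
Profit at T = |F_mkt − F*| = |317.61 − 331.1619| = A$13.55 per share

A$13.55 per share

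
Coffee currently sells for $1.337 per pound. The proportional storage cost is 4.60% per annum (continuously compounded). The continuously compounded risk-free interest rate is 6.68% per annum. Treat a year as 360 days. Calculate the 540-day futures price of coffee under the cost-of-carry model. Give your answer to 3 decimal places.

Net carry = r + u − y = 0.0668 + 0.0460 − 0.0000 = 0.1128
F = S·e^((r+u−y)T) = 1.337 · e^(0.1128 × 540/360) = 1.337 · e^0.169200
= 1.337 × 1.184357 = $1.583 per pound

$1.583 per pound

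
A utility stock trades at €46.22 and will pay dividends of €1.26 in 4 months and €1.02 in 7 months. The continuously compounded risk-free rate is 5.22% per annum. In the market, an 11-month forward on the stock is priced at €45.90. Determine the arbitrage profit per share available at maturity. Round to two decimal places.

PV(dividends) I = 1.26·e^(−0.0522·4/12) + 1.02·e^(−0.0522·7/12) = 2.2277
Fair forward F* = (S − I)·e^(rT) = (46.22 − 2.2277)·e^0.047850 = 43.9923 × 1.049013 = 46.1485
Market €45.90 < fair 46.1485: forward underpriced → reverse cash-and-carry (short the stock, invest proceeds at r, pay the dividends, go long the forward).
Profit at T = |F_mkt − F*| = |45.90 − 46.1485| = €0.25 per share

€0.25 per share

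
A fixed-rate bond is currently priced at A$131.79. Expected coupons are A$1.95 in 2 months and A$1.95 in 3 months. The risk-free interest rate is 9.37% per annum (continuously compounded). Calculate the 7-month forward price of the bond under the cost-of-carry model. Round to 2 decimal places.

PV(coupons) I = 1.95·e^(−0.0937·2/12) + 1.95·e^(−0.0937·3/12)
I = 1.9198 + 1.9049 = 3.8247
F = (S − I)·e^(rT) = (131.79 − 3.8247) · e^(0.0937·7/12)
= 127.9653 · e^0.054658 = 127.9653 × 1.056179 = A$135.15

A$135.15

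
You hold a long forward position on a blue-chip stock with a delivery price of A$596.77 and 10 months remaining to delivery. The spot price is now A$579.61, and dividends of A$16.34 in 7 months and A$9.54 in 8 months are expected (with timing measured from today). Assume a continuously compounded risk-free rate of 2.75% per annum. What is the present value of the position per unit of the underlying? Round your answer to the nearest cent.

PV(remaining dividends) I = 16.34·e^(−0.0275·7/12) + 9.54·e^(−0.0275·8/12) = 25.4467
Current forward F = (S − I)·e^(rT) = (579.61 − 25.4467)·e^(0.0275·10/12) = 554.1633 × 1.023181 = 567.0094
Value (long) = (F − K)·e^(−rT) = (567.0094 − 596.77) × 0.977344 = -29.0863
Value = -A$29.09

-A$29.09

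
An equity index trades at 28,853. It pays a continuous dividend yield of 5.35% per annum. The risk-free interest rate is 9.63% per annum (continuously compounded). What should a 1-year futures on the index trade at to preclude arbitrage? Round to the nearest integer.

30,115

F = S·e^((r − q)T) = 28853 · e^((0.0963 − 0.0535) × 12/12)
= 28853 · e^0.042800 = 28853 × 1.043729
F = 30,115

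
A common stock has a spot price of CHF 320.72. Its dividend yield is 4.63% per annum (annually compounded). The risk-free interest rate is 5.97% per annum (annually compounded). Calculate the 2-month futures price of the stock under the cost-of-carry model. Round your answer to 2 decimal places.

CHF 321.40

F = S · (1+r)^T / (1+q)^T
= 320.72 × 1.009711 / 1.007572 = 320.72 × 1.002123
F = CHF 321.40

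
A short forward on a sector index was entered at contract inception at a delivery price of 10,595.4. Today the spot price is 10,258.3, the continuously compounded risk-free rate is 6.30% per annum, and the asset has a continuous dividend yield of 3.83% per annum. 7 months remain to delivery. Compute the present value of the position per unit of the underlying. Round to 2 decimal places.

Current fair forward for the remaining 7 months: F = S·e^((r − q)·T), (r − q) = 0.0630 − 0.0383 = 0.0247
F = 10258.3 · e^(0.0247 × 7/12) = 10258.3 × 1.01451263 = 10407.1749
Value of long forward = (F − K)·e^(−rT) = (10407.1749 − 10595.4) · e^(−0.0630·7/12)
= -188.2251 × 0.96391708 = -181.43
Short position value = −(long value) = 181.43

181.43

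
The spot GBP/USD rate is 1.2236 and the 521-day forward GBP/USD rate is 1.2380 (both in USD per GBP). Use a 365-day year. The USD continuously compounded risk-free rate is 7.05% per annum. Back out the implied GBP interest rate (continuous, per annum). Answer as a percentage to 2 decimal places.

F = S·e^((r_USD − r_GBP)T) ⇒ r_GBP = r_USD − ln(F/S)/T
ln(1.2380/1.2236) = 0.011700; /(521/365) = 0.008197
r_GBP = 0.0705 − 0.008197 = 0.062303
r_GBP = 6.23%

6.23%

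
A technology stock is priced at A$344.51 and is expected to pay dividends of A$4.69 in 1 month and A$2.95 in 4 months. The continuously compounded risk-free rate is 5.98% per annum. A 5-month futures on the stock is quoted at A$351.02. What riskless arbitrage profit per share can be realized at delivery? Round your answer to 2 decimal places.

PV(dividends) I = 4.69·e^(−0.0598·1/12) + 2.95·e^(−0.0598·4/12) = 7.5585
Fair futures F* = (S − I)·e^(rT) = (344.51 − 7.5585)·e^0.024917 = 336.9515 × 1.025230 = 345.4528
Market A$351.02 > fair 345.4528: forward overpriced → cash-and-carry (borrow at r, buy the stock and collect the dividends, short the forward).
Profit at T = |F_mkt − F*| = |351.02 − 345.4528| = A$5.57 per share

A$5.57 per share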